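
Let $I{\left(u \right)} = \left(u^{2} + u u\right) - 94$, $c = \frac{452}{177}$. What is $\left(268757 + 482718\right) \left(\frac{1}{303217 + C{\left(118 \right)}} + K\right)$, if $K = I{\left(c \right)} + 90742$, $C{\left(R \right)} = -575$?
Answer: $\frac{645967958802987570275}{9481471218} \approx 6.813 \cdot 10^{10}$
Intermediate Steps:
$c = \frac{452}{177}$ ($c = 452 \cdot \frac{1}{177} = \frac{452}{177} \approx 2.5537$)
$I{\left(u \right)} = -94 + 2 u^{2}$ ($I{\left(u \right)} = \left(u^{2} + u^{2}\right) - 94 = 2 u^{2} - 94 = -94 + 2 u^{2}$)
$K = \frac{2840319800}{31329}$ ($K = \left(-94 + 2 \left(\frac{452}{177}\right)^{2}\right) + 90742 = \left(-94 + 2 \cdot \frac{204304}{31329}\right) + 90742 = \left(-94 + \frac{408608}{31329}\right) + 90742 = - \frac{2536318}{31329} + 90742 = \frac{2840319800}{31329} \approx 90661.0$)
$\left(268757 + 482718\right) \left(\frac{1}{303217 + C{\left(118 \right)}} + K\right) = \left(268757 + 482718\right) \left(\frac{1}{303217 - 575} + \frac{2840319800}{31329}\right) = 751475 \left(\frac{1}{302642} + \frac{2840319800}{31329}\right) = 751475 \cdot \frac{859600064942929}{9481471218} = \frac{645967958802987570275}{9481471218}$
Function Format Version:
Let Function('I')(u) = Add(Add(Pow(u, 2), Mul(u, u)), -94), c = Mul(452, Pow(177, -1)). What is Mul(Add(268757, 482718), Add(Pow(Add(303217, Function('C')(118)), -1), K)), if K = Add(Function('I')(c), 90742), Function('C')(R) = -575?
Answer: Rational(645967958802987570275, 9481471218) ≈ 6.8130e+10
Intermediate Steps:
c = Rational(452, 177) (c = Mul(452, Rational(1, 177)) = Rational(452, 177) ≈ 2.5537)
Function('I')(u) = Add(-94, Mul(2, Pow(u, 2))) (Function('I')(u) = Add(Add(Pow(u, 2), Pow(u, 2)), -94) = Add(Mul(2, Pow(u, 2)), -94) = Add(-94, Mul(2, Pow(u, 2))))
K = Rational(2840319800, 31329) (K = Add(Add(-94, Mul(2, Pow(Rational(452, 177), 2))), 90742) = Add(Add(-94, Mul(2, Rational(204304, 31329))), 90742) = Add(Add(-94, Rational(408608, 31329)), 90742) = Add(Rational(-2536318, 31329), 90742) = Rational(2840319800, 31329) ≈ 90661.)
Mul(Add(268757, 482718), Add(Pow(Add(303217, Function('C')(118)), -1), K)) = Mul(Add(268757, 482718), Add(Pow(Add(303217, -575), -1), Rational(2840319800, 31329))) = Mul(751475, Add(Pow(302642, -1), Rational(2840319800, 31329))) = Mul(751475, Add(Rational(1, 302642), Rational(2840319800, 31329))) = Mul(751475, Rational(859600064942929, 9481471218)) = Rational(645967958802987570275, 9481471218)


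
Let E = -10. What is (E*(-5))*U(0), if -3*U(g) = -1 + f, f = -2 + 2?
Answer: 50/3 ≈ 16.667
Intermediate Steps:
f = 0
U(g) = ⅓ (U(g) = -(-1 + 0)/3 = -⅓*(-1) = ⅓)
(E*(-5))*U(0) = -10*(-5)*(⅓) = 50*(⅓) = 50/3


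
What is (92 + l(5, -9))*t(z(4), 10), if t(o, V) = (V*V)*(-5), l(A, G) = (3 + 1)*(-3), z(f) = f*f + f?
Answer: -40000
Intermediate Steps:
z(f) = f + f² (z(f) = f² + f = f + f²)
l(A, G) = -12 (l(A, G) = 4*(-3) = -12)
t(o, V) = -5*V² (t(o, V) = V²*(-5) = -5*V²)
(92 + l(5, -9))*t(z(4), 10) = (92 - 12)*(-5*10²) = 80*(-5*100) = 80*(-500) = -40000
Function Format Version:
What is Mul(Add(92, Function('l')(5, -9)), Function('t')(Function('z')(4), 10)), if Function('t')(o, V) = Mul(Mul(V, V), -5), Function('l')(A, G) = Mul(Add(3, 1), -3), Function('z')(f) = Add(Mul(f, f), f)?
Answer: -40000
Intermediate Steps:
Function('z')(f) = Add(f, Pow(f, 2)) (Function('z')(f) = Add(Pow(f, 2), f) = Add(f, Pow(f, 2)))
Function('l')(A, G) = -12 (Function('l')(A, G) = Mul(4, -3) = -12)
Function('t')(o, V) = Mul(-5, Pow(V, 2)) (Function('t')(o, V) = Mul(Pow(V, 2), -5) = Mul(-5, Pow(V, 2)))
Mul(Add(92, Function('l')(5, -9)), Function('t')(Function('z')(4), 10)) = Mul(Add(92, -12), Mul(-5, Pow(10, 2))) = Mul(80, Mul(-5, 100)) = Mul(80, -500) = -40000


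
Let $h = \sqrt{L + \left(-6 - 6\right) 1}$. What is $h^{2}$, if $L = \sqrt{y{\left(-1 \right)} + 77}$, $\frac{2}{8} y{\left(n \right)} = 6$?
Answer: $-12 + \sqrt{101} \approx -1.9501$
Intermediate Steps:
$y{\left(n \right)} = 24$ ($y{\left(n \right)} = 4 \cdot 6 = 24$)
$L = \sqrt{101}$ ($L = \sqrt{24 + 77} = \sqrt{101} \approx 10.05$)
$h = \sqrt{-12 + \sqrt{101}}$ ($h = \sqrt{\sqrt{101} + \left(-6 - 6\right) 1} = \sqrt{\sqrt{101} - 12} = \sqrt{-12 + \sqrt{101}} \approx 1.3965 i$)
$h^{2} = \left(\sqrt{-12 + \sqrt{101}}\right)^{2} = -12 + \sqrt{101}$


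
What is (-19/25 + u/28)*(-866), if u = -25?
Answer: 500981/350 ≈ 1431.4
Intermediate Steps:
(-19/25 + u/28)*(-866) = (-19/25 - 25/28)*(-866) = -1157/700*(-866) = 500981/350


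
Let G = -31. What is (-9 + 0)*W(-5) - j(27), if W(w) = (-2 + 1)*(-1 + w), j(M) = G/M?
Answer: -1427/27 ≈ -52.852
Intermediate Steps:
j(M) = -31/M
W(w) = 1 - w (W(w) = -(-1 + w) = 1 - w)
(-9 + 0)*W(-5) - j(27) = (-9 + 0)*(1 - 1*(-5)) - (-31)/27 = -9*(1 + 5) - (-31)/27 = -9*6 - 1*(-31/27) = -54 + 31/27 = -1427/27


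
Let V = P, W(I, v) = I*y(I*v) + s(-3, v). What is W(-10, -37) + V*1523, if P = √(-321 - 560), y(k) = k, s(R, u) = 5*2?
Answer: -3690 + 1523*I*√881 ≈ -3690.0 + 45205.0*I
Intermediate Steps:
s(R, u) = 10
W(I, v) = 10 + v*I² (W(I, v) = I*(I*v) + 10 = v*I² + 10 = 10 + v*I²)
P = I*√881 (P = √(-881) = I*√881 ≈ 29.682*I)
V = I*√881 ≈ 29.682*I
W(-10, -37) + V*1523 = (10 - 37*(-10)²) + (I*√881)*1523 = (10 - 37*100) + 1523*I*√881 = (10 - 3700) + 1523*I*√881 = -3690 + 1523*I*√881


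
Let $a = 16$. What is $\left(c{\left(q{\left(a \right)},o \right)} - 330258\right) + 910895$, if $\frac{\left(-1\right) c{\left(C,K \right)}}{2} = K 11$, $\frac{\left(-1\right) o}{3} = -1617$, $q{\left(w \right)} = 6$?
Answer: $473915$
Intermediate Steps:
$o = 4851$ ($o = \left(-3\right) \left(-1617\right) = 4851$)
$c{\left(C,K \right)} = - 22 K$ ($c{\left(C,K \right)} = - 2 K 11 = - 2 \cdot 11 K = - 22 K$)
$\left(c{\left(q{\left(a \right)},o \right)} - 330258\right) + 910895 = \left(\left(-22\right) 4851 - 330258\right) + 910895 = \left(-106722 - 330258\right) + 910895 = -436980 + 910895 = 473915$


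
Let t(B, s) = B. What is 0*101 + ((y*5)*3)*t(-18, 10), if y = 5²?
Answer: -6750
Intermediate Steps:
y = 25
0*101 + ((y*5)*3)*t(-18, 10) = 0*101 + ((25*5)*3)*(-18) = 0 + (125*3)*(-18) = 0 + 375*(-18) = 0 - 6750 = -6750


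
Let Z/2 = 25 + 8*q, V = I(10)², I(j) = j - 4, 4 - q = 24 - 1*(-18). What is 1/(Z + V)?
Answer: -1/522 ≈ -0.0019157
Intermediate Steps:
q = -38 (q = 4 - (24 - 1*(-18)) = 4 - (24 + 18) = 4 - 1*42 = 4 - 42 = -38)
I(j) = -4 + j
V = 36 (V = (-4 + 10)² = 6² = 36)
Z = -558 (Z = 2*(25 + 8*(-38)) = 2*(25 - 304) = 2*(-279) = -558)
1/(Z + V) = 1/(-558 + 36) = 1/(-522) = -1/522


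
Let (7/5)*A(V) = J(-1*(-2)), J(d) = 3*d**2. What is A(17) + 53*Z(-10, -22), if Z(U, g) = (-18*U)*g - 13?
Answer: -1473923/7 ≈ -2.1056e+5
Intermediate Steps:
A(V) = 60/7 (A(V) = 5*(3*(-1*(-2))**2)/7 = 5*(3*2**2)/7 = 5*(3*4)/7 = (5/7)*12 = 60/7)
Z(U, g) = -13 - 18*U*g (Z(U, g) = -18*U*g - 13 = -13 - 18*U*g)
A(17) + 53*Z(-10, -22) = 60/7 + 53*(-13 - 18*(-10)*(-22)) = 60/7 + 53*(-13 - 3960) = 60/7 + 53*(-3973) = 60/7 - 210569 = -1473923/7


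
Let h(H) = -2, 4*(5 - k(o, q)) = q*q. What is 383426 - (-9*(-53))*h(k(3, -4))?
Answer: 384380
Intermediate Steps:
k(o, q) = 5 - q²/4 (k(o, q) = 5 - q*q/4 = 5 - q²/4)
383426 - (-9*(-53))*h(k(3, -4)) = 383426 - (-9*(-53))*(-2) = 383426 - 477*(-2) = 383426 - 1*(-954) = 383426 + 954 = 384380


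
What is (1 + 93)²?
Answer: 8836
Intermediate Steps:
(1 + 93)² = 94² = 8836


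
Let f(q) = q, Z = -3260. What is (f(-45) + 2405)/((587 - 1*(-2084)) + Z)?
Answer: -2360/589 ≈ -4.0068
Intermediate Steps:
(f(-45) + 2405)/((587 - 1*(-2084)) + Z) = (-45 + 2405)/((587 - 1*(-2084)) - 3260) = 2360/((587 + 2084) - 3260) = 2360/(2671 - 3260) = 2360/(-589) = 2360*(-1/589) = -2360/589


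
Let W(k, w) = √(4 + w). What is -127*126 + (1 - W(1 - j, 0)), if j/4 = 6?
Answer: -16003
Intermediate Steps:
j = 24 (j = 4*6 = 24)
-127*126 + (1 - W(1 - j, 0)) = -127*126 + (1 - √(4 + 0)) = -16002 + (1 - √4) = -16002 + (1 - 1*2) = -16002 + (1 - 2) = -16002 - 1 = -16003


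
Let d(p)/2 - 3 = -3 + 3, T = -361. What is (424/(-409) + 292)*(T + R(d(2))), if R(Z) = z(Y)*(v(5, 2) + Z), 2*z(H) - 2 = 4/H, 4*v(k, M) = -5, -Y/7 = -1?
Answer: -295635687/2863 ≈ -1.0326e+5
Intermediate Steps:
Y = 7 (Y = -7*(-1) = 7)
v(k, M) = -5/4 (v(k, M) = (1/4)*(-5) = -5/4)
z(H) = 1 + 2/H (z(H) = 1 + (4/H)/2 = 1 + 2/H)
d(p) = 6 (d(p) = 6 + 2*(-3 + 3) = 6 + 2*0 = 6 + 0 = 6)
R(Z) = -45/28 + 9*Z/7 (R(Z) = ((2 + 7)/7)*(-5/4 + Z) = ((1/7)*9)*(-5/4 + Z) = 9*(-5/4 + Z)/7 = -45/28 + 9*Z/7)
(424/(-409) + 292)*(T + R(d(2))) = (424/(-409) + 292)*(-361 + (-45/28 + (9/7)*6)) = (424*(-1/409) + 292)*(-361 + (-45/28 + 54/7)) = (-424/409 + 292)*(-361 + 171/28) = (119004/409)*(-9937/28) = -295635687/2863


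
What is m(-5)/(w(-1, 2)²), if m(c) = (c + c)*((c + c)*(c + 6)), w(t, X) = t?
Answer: 100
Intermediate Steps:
m(c) = 4*c²*(6 + c) (m(c) = (2*c)*((2*c)*(6 + c)) = (2*c)*(2*c*(6 + c)) = 4*c²*(6 + c))
m(-5)/(w(-1, 2)²) = (4*(-5)²*(6 - 5))/((-1)²) = (4*25*1)/1 = 100*1 = 100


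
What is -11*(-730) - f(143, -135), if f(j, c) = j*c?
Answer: 27335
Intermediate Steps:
f(j, c) = c*j
-11*(-730) - f(143, -135) = -11*(-730) - (-135)*143 = 8030 - 1*(-19305) = 8030 + 19305 = 27335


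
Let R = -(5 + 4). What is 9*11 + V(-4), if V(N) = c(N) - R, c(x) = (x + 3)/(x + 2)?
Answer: 217/2 ≈ 108.50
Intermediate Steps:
c(x) = (3 + x)/(2 + x)
R = -9 (R = -1*9 = -9)
V(N) = 9 + (3 + N)/(2 + N) (V(N) = (3 + N)/(2 + N) - 1*(-9) = (3 + N)/(2 + N) + 9 = 9 + (3 + N)/(2 + N))
9*11 + V(-4) = 9*11 + (21 + 10*(-4))/(2 - 4) = 99 + (21 - 40)/(-2) = 99 - ½*(-19) = 99 + 19/2 = 217/2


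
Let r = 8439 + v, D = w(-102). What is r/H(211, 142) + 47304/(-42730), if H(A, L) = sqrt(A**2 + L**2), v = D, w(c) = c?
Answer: -23652/21365 + 8337*sqrt(64685)/64685 ≈ 31.673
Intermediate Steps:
D = -102
v = -102
r = 8337 (r = 8439 - 102 = 8337)
r/H(211, 142) + 47304/(-42730) = 8337/(sqrt(211**2 + 142**2)) + 47304/(-42730) = 8337/(sqrt(44521 + 20164)) + 47304*(-1/42730) = 8337/(sqrt(64685)) - 23652/21365 = 8337*(sqrt(64685)/64685) - 23652/21365 = 8337*sqrt(64685)/64685 - 23652/21365 = -23652/21365 + 8337*sqrt(64685)/64685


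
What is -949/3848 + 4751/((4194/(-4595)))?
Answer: -3231118141/620712 ≈ -5205.5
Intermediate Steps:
-949/3848 + 4751/((4194/(-4595))) = -949*1/3848 + 4751/((4194*(-1/4595))) = -73/296 + 4751/(-4194/4595) = -73/296 + 4751*(-4595/4194) = -73/296 - 21830845/4194 = -3231118141/620712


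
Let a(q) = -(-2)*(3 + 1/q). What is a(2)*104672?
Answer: 732704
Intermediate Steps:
a(q) = 6 + 2/q (a(q) = -(-6 - 2/q) = 6 + 2/q)
a(2)*104672 = (6 + 2/2)*104672 = (6 + 2*(½))*104672 = (6 + 1)*104672 = 7*104672 = 732704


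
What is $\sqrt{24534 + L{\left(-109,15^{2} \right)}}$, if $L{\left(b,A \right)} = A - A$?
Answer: $3 \sqrt{2726} \approx 156.63$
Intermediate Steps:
$L{\left(b,A \right)} = 0$
$\sqrt{24534 + L{\left(-109,15^{2} \right)}} = \sqrt{24534 + 0} = \sqrt{24534} = 3 \sqrt{2726}$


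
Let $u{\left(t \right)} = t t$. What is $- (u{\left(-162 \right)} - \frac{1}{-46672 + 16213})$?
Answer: $- \frac{799365997}{30459} \approx -26244.0$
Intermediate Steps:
$u{\left(t \right)} = t^{2}$
$- (u{\left(-162 \right)} - \frac{1}{-46672 + 16213}) = - (\left(-162\right)^{2} - \frac{1}{-46672 + 16213}) = - (26244 - \frac{1}{-30459}) = - (26244 - - \frac{1}{30459}) = - (26244 + \frac{1}{30459}) = \left(-1\right) \frac{799365997}{30459} = - \frac{799365997}{30459}$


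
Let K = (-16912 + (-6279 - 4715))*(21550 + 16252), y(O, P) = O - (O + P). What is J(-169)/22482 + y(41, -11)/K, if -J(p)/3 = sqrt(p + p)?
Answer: -11/1054902612 - 13*I*sqrt(2)/7494 ≈ -1.0427e-8 - 0.0024533*I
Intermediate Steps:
J(p) = -3*sqrt(2)*sqrt(p) (J(p) = -3*sqrt(p + p) = -3*sqrt(2)*sqrt(p))
y(O, P) = -P (y(O, P) = O + (-O - P) = -P)
K = -1054902612 (K = (-16912 - 10994)*37802 = -27906*37802 = -1054902612)
J(-169)/22482 + y(41, -11)/K = -3*sqrt(2)*sqrt(-169)/22482 - 1*(-11)/(-1054902612) = -3*sqrt(2)*13*I*(1/22482) + 11*(-1/1054902612) = -39*I*sqrt(2)*(1/22482) - 11/1054902612 = -13*I*sqrt(2)/7494 - 11/1054902612 = -11/1054902612 - 13*I*sqrt(2)/7494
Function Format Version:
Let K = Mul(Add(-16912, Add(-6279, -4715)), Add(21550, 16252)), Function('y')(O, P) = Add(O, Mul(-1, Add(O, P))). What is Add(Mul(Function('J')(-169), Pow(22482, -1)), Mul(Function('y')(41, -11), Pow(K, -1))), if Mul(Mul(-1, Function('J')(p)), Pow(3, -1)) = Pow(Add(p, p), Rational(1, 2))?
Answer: Add(Rational(-11, 1054902612), Mul(Rational(-13, 7494), I, Pow(2, Rational(1, 2)))) ≈ Add(-1.0427e-8, Mul(-0.0024533, I))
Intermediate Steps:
Function('J')(p) = Mul(-3, Pow(2, Rational(1, 2)), Pow(p, Rational(1, 2))) (Function('J')(p) = Mul(-3, Pow(Add(p, p), Rational(1, 2))) = Mul(-3, Pow(Mul(2, p), Rational(1, 2))) = Mul(-3, Mul(Pow(2, Rational(1, 2)), Pow(p, Rational(1, 2)))) = Mul(-3, Pow(2, Rational(1, 2)), Pow(p, Rational(1, 2))))
Function('y')(O, P) = Mul(-1, P) (Function('y')(O, P) = Add(O, Add(Mul(-1, O), Mul(-1, P))) = Mul(-1, P))
K = -1054902612 (K = Mul(Add(-16912, -10994), 37802) = Mul(-27906, 37802) = -1054902612)
Add(Mul(Function('J')(-169), Pow(22482, -1)), Mul(Function('y')(41, -11), Pow(K, -1))) = Add(Mul(Mul(-3, Pow(2, Rational(1, 2)), Pow(-169, Rational(1, 2))), Pow(22482, -1)), Mul(Mul(-1, -11), Pow(-1054902612, -1))) = Add(Mul(Mul(-3, Pow(2, Rational(1, 2)), Mul(13, I)), Rational(1, 22482)), Mul(11, Rational(-1, 1054902612))) = Add(Mul(Mul(-39, I, Pow(2, Rational(1, 2))), Rational(1, 22482)), Rational(-11, 1054902612)) = Add(Mul(Rational(-13, 7494), I, Pow(2, Rational(1, 2))), Rational(-11, 1054902612)) = Add(Rational(-11, 1054902612), Mul(Rational(-13, 7494), I, Pow(2, Rational(1, 2))))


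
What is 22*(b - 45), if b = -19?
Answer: -1408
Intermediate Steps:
22*(b - 45) = 22*(-19 - 45) = 22*(-64) = -1408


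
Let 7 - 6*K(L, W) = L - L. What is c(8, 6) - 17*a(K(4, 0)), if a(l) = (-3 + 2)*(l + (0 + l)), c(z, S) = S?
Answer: 137/3 ≈ 45.667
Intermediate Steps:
K(L, W) = 7/6 (K(L, W) = 7/6 - (L - L)/6 = 7/6 - ⅙*0 = 7/6 + 0 = 7/6)
a(l) = -2*l (a(l) = -(l + l) = -2*l)
c(8, 6) - 17*a(K(4, 0)) = 6 - (-34)*7/6 = 6 - 17*(-7/3) = 6 + 119/3 = 137/3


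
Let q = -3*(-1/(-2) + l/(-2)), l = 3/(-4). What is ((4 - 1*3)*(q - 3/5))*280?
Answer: -903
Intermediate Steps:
l = -3/4 (l = 3*(-1/4) = -3/4 ≈ -0.75000)
q = -21/8 (q = -3*(-1/(-2) - 3/4/(-2)) = -3*(-1*(-1/2) - 3/4*(-1/2)) = -3*(1/2 + 3/8) = -3*7/8 = -21/8 ≈ -2.6250)
((4 - 1*3)*(q - 3/5))*280 = ((4 - 1*3)*(-21/8 - 3/5))*280 = ((4 - 3)*(-21/8 - 3*1/5))*280 = (1*(-21/8 - 3/5))*280 = (1*(-129/40))*280 = -129/40*280 = -903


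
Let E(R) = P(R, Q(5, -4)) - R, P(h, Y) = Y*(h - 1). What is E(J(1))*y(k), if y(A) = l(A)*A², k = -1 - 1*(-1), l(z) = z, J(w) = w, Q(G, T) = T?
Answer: 0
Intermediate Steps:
P(h, Y) = Y*(-1 + h)
k = 0 (k = -1 + 1 = 0)
y(A) = A³ (y(A) = A*A² = A³)
E(R) = 4 - 5*R (E(R) = -4*(-1 + R) - R = (4 - 4*R) - R = 4 - 5*R)
E(J(1))*y(k) = (4 - 5*1)*0³ = (4 - 5)*0 = -1*0 = 0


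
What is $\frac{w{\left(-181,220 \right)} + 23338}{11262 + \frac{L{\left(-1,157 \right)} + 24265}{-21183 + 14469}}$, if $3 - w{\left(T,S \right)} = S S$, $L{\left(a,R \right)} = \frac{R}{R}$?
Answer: $- \frac{84123063}{37794401} \approx -2.2258$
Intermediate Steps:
$L{\left(a,R \right)} = 1$
$w{\left(T,S \right)} = 3 - S^{2}$ ($w{\left(T,S \right)} = 3 - S S = 3 - S^{2}$)
$\frac{w{\left(-181,220 \right)} + 23338}{11262 + \frac{L{\left(-1,157 \right)} + 24265}{-21183 + 14469}} = \frac{\left(3 - 220^{2}\right) + 23338}{11262 + \frac{1 + 24265}{-21183 + 14469}} = \frac{\left(3 - 48400\right) + 23338}{11262 + \frac{24266}{-6714}} = \frac{\left(3 - 48400\right) + 23338}{11262 + 24266 \left(- \frac{1}{6714}\right)} = \frac{-48397 + 23338}{11262 - \frac{12133}{3357}} = - \frac{25059}{\frac{37794401}{3357}} = \left(-25059\right) \frac{3357}{37794401} = - \frac{84123063}{37794401}$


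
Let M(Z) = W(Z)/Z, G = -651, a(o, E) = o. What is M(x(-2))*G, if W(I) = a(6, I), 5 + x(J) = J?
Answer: 558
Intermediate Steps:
x(J) = -5 + J
W(I) = 6
M(Z) = 6/Z
M(x(-2))*G = (6/(-5 - 2))*(-651) = (6/(-7))*(-651) = (6*(-⅐))*(-651) = -6/7*(-651) = 558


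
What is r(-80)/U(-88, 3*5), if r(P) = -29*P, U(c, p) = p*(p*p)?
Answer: 464/675 ≈ 0.68741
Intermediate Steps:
U(c, p) = p³ (U(c, p) = p*p² = p³)
r(-80)/U(-88, 3*5) = (-29*(-80))/((3*5)³) = 2320/(15³) = 2320/3375 = 2320*(1/3375) = 464/675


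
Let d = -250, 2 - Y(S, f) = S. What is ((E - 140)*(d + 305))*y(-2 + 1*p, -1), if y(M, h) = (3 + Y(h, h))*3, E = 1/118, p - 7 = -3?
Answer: -8176905/59 ≈ -1.3859e+5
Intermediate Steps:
p = 4 (p = 7 - 3 = 4)
Y(S, f) = 2 - S
E = 1/118 ≈ 0.0084746
y(M, h) = 15 - 3*h (y(M, h) = (3 + (2 - h))*3 = (5 - h)*3 = 15 - 3*h)
((E - 140)*(d + 305))*y(-2 + 1*p, -1) = ((1/118 - 140)*(-250 + 305))*(15 - 3*(-1)) = (-16519/118*55)*(15 + 3) = -908545/118*18 = -8176905/59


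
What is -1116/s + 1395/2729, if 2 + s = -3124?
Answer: 1234389/1421809 ≈ 0.86818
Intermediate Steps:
s = -3126 (s = -2 - 3124 = -3126)
-1116/s + 1395/2729 = -1116/(-3126) + 1395/2729 = -1116*(-1/3126) + 1395*(1/2729) = 186/521 + 1395/2729 = 1234389/1421809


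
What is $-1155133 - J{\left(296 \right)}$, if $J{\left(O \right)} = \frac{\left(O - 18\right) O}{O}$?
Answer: $-1155411$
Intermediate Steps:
$J{\left(O \right)} = -18 + O$ ($J{\left(O \right)} = \frac{\left(-18 + O\right) O}{O} = \frac{O \left(-18 + O\right)}{O} = -18 + O$)
$-1155133 - J{\left(296 \right)} = -1155133 - \left(-18 + 296\right) = -1155133 - 278 = -1155411$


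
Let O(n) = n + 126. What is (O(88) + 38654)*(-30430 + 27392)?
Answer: -118080984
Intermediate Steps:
O(n) = 126 + n
(O(88) + 38654)*(-30430 + 27392) = ((126 + 88) + 38654)*(-30430 + 27392) = (214 + 38654)*(-3038) = 38868*(-3038) = -118080984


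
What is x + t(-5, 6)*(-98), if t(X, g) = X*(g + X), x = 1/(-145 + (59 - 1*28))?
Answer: 55859/114 ≈ 489.99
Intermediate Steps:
x = -1/114 (x = 1/(-145 + (59 - 28)) = 1/(-145 + 31) = 1/(-114) = -1/114 ≈ -0.0087719)
t(X, g) = X*(X + g)
x + t(-5, 6)*(-98) = -1/114 - 5*(-5 + 6)*(-98) = -1/114 - 5*1*(-98) = -1/114 - 5*(-98) = -1/114 + 490 = 55859/114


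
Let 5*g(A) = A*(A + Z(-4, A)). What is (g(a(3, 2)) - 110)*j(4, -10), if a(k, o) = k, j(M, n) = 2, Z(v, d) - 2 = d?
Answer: -1052/5 ≈ -210.40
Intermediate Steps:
Z(v, d) = 2 + d
g(A) = A*(2 + 2*A)/5 (g(A) = (A*(A + (2 + A)))/5 = (A*(2 + 2*A))/5 = A*(2 + 2*A)/5)
(g(a(3, 2)) - 110)*j(4, -10) = ((⅖)*3*(1 + 3) - 110)*2 = ((⅖)*3*4 - 110)*2 = (24/5 - 110)*2 = -526/5*2 = -1052/5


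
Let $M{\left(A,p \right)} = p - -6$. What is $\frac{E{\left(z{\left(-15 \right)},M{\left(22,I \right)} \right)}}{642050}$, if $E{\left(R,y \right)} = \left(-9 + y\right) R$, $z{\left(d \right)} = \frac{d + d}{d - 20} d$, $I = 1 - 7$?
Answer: $\frac{81}{449435} \approx 0.00018023$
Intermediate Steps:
$I = -6$ ($I = 1 - 7 = -6$)
$M{\left(A,p \right)} = 6 + p$ ($M{\left(A,p \right)} = p + 6 = 6 + p$)
$z{\left(d \right)} = \frac{2 d^{2}}{-20 + d}$ ($z{\left(d \right)} = \frac{2 d}{-20 + d} d = \frac{2 d^{2}}{-20 + d}$)
$E{\left(R,y \right)} = R \left(-9 + y\right)$
$\frac{E{\left(z{\left(-15 \right)},M{\left(22,I \right)} \right)}}{642050} = \frac{\frac{2 \left(-15\right)^{2}}{-20 - 15} \left(-9 + \left(6 - 6\right)\right)}{642050} = 2 \cdot 225 \frac{1}{-35} \left(-9 + 0\right) \frac{1}{642050} = 2 \cdot 225 \left(- \frac{1}{35}\right) \left(-9\right) \frac{1}{642050} = \left(- \frac{90}{7}\right) \left(-9\right) \frac{1}{642050} = \frac{810}{7} \cdot \frac{1}{642050} = \frac{81}{449435}$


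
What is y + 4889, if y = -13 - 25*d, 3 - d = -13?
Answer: 4476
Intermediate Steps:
d = 16 (d = 3 - 1*(-13) = 3 + 13 = 16)
y = -413 (y = -13 - 25*16 = -13 - 400 = -413)
y + 4889 = -413 + 4889 = 4476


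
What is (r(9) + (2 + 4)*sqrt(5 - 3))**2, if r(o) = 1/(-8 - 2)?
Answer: 7201/100 - 6*sqrt(2)/5 ≈ 70.313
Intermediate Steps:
r(o) = -1/10 (r(o) = 1/(-10) = -1/10)
(r(9) + (2 + 4)*sqrt(5 - 3))**2 = (-1/10 + (2 + 4)*sqrt(5 - 3))**2 = (-1/10 + 6*sqrt(2))**2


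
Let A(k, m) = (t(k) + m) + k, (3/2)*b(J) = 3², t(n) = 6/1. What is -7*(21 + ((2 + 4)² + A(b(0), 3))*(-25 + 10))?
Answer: 5208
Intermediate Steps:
t(n) = 6 (t(n) = 6*1 = 6)
b(J) = 6 (b(J) = (⅔)*3² = (⅔)*9 = 6)
A(k, m) = 6 + k + m (A(k, m) = (6 + m) + k = 6 + k + m)
-7*(21 + ((2 + 4)² + A(b(0), 3))*(-25 + 10)) = -7*(21 + ((2 + 4)² + (6 + 6 + 3))*(-25 + 10)) = -7*(21 + (6² + 15)*(-15)) = -7*(21 + (36 + 15)*(-15)) = -7*(21 + 51*(-15)) = -7*(21 - 765) = -7*(-744) = 5208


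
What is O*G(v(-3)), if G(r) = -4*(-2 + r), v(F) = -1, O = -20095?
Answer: -241140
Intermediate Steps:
G(r) = 8 - 4*r
O*G(v(-3)) = -20095*(8 - 4*(-1)) = -20095*(8 + 4) = -20095*12 = -241140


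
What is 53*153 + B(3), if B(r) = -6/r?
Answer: 8107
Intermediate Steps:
53*153 + B(3) = 53*153 - 6/3 = 8109 - 6*⅓ = 8109 - 2 = 8107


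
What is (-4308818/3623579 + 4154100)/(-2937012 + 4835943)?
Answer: 15052705215082/6880926494049 ≈ 2.1876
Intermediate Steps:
(-4308818/3623579 + 4154100)/(-2937012 + 4835943) = (-4308818*1/3623579 + 4154100)/1898931 = (-4308818/3623579 + 4154100)*(1/1898931) = (15052705215082/3623579)*(1/1898931) = 15052705215082/6880926494049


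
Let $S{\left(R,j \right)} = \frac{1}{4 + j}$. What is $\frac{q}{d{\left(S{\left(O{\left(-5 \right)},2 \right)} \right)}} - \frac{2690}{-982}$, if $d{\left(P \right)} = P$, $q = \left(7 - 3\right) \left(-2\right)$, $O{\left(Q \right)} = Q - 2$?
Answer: $- \frac{22223}{491} \approx -45.261$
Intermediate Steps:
$O{\left(Q \right)} = -2 + Q$
$q = -8$ ($q = 4 \left(-2\right) = -8$)
$\frac{q}{d{\left(S{\left(O{\left(-5 \right)},2 \right)} \right)}} - \frac{2690}{-982} = - \frac{8}{\frac{1}{4 + 2}} - \frac{2690}{-982} = - \frac{8}{\frac{1}{6}} - - \frac{1345}{491} = - 8 \frac{1}{\frac{1}{6}} + \frac{1345}{491} = \left(-8\right) 6 + \frac{1345}{491} = -48 + \frac{1345}{491} = - \frac{22223}{491}$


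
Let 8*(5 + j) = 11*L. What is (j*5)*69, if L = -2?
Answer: -10695/4 ≈ -2673.8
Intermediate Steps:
j = -31/4 (j = -5 + (11*(-2))/8 = -5 + (⅛)*(-22) = -5 - 11/4 = -31/4 ≈ -7.7500)
(j*5)*69 = -31/4*5*69 = -155/4*69 = -10695/4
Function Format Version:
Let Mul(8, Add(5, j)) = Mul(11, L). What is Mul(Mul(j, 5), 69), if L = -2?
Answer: Rational(-10695, 4) ≈ -2673.8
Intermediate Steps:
j = Rational(-31, 4) (j = Add(-5, Mul(Rational(1, 8), Mul(11, -2))) = Add(-5, Mul(Rational(1, 8), -22)) = Add(-5, Rational(-11, 4)) = Rational(-31, 4) ≈ -7.7500)
Mul(Mul(j, 5), 69) = Mul(Mul(Rational(-31, 4), 5), 69) = Mul(Rational(-155, 4), 69) = Rational(-10695, 4)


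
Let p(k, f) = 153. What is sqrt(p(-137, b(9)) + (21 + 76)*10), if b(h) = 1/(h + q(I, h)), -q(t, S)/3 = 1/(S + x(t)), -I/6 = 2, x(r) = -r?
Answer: sqrt(1123) ≈ 33.511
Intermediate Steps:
I = -12 (I = -6*2 = -12)
q(t, S) = -3/(S - t)
b(h) = 1/(h + 3/(-12 - h))
sqrt(p(-137, b(9)) + (21 + 76)*10) = sqrt(153 + (21 + 76)*10) = sqrt(153 + 97*10) = sqrt(153 + 970) = sqrt(1123)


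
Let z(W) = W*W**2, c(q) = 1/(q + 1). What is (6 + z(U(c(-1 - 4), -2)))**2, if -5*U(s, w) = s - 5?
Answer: 3278822121/64000000 ≈ 51.232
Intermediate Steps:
c(q) = 1/(1 + q)
U(s, w) = 1 - s/5 (U(s, w) = -(s - 5)/5 = -(-5 + s)/5 = 1 - s/5)
z(W) = W**3
(6 + z(U(c(-1 - 4), -2)))**2 = (6 + (1 - 1/(5*(1 + (-1 - 4))))**3)**2 = (6 + (1 - 1/(5*(1 - 5)))**3)**2 = (6 + (1 - 1/5/(-4))**3)**2 = (6 + (1 - 1/5*(-1/4))**3)**2 = (6 + (1 + 1/20)**3)**2 = (6 + (21/20)**3)**2 = (6 + 9261/8000)**2 = (57261/8000)**2 = 3278822121/64000000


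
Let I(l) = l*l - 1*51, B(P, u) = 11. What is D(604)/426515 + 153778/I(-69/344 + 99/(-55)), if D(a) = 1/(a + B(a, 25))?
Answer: -13259221258115298009/4052286798189475 ≈ -3272.0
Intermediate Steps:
I(l) = -51 + l² (I(l) = l² - 51 = -51 + l²)
D(a) = 1/(11 + a) (D(a) = 1/(a + 11) = 1/(11 + a))
D(604)/426515 + 153778/I(-69/344 + 99/(-55)) = 1/((11 + 604)*426515) + 153778/(-51 + (-69/344 + 99/(-55))²) = (1/426515)/615 + 153778/(-51 + (-69*1/344 + 99*(-1/55))²) = (1/615)*(1/426515) + 153778/(-51 + (-69/344 - 9/5)²) = 1/262306725 + 153778/(-51 + (-3441/1720)²) = 1/262306725 + 153778/(-51 + 11840481/2958400) = 1/262306725 + 153778/(-139037919/2958400) = 1/262306725 + 153778*(-2958400/139037919) = 1/262306725 - 454936835200/139037919 = -13259221258115298009/4052286798189475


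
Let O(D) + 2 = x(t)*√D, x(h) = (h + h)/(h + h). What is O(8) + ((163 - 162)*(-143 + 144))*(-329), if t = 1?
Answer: -331 + 2*√2 ≈ -328.17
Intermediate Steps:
x(h) = 1 (x(h) = (2*h)/((2*h)) = (2*h)*(1/(2*h)) = 1)
O(D) = -2 + √D (O(D) = -2 + 1*√D = -2 + √D)
O(8) + ((163 - 162)*(-143 + 144))*(-329) = (-2 + √8) + ((163 - 162)*(-143 + 144))*(-329) = (-2 + 2*√2) + (1*1)*(-329) = (-2 + 2*√2) + 1*(-329) = (-2 + 2*√2) - 329 = -331 + 2*√2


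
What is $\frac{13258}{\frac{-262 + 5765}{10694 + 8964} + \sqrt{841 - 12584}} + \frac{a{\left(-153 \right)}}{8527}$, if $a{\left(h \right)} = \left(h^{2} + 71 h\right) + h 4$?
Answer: $\frac{66385633745371658}{38695181093602547} - \frac{5123381268712 i \sqrt{11743}}{4537959551261} \approx 1.7156 - 122.34 i$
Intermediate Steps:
$a{\left(h \right)} = h^{2} + 75 h$ ($a{\left(h \right)} = \left(h^{2} + 71 h\right) + 4 h = h^{2} + 75 h$)
$\frac{13258}{\frac{-262 + 5765}{10694 + 8964} + \sqrt{841 - 12584}} + \frac{a{\left(-153 \right)}}{8527} = \frac{13258}{\frac{-262 + 5765}{10694 + 8964} + \sqrt{841 - 12584}} + \frac{\left(-153\right) \left(75 - 153\right)}{8527} = \frac{13258}{\frac{5503}{19658} + \sqrt{-11743}} + \left(-153\right) \left(-78\right) \frac{1}{8527} = \frac{13258}{5503 \cdot \frac{1}{19658} + i \sqrt{11743}} + 11934 \cdot \frac{1}{8527} = \frac{13258}{\frac{5503}{19658} + i \sqrt{11743}} + \frac{11934}{8527} = \frac{11934}{8527} + \frac{13258}{\frac{5503}{19658} + i \sqrt{11743}}$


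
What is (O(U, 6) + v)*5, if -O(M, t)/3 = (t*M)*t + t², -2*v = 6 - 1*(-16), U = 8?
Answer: -4915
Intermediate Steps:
v = -11 (v = -(6 - 1*(-16))/2 = -(6 + 16)/2 = -½*22 = -11)
O(M, t) = -3*t² - 3*M*t² (O(M, t) = -3*((t*M)*t + t²) = -3*((M*t)*t + t²) = -3*(M*t² + t²) = -3*(t² + M*t²) = -3*t² - 3*M*t²)
(O(U, 6) + v)*5 = (3*6²*(-1 - 1*8) - 11)*5 = (3*36*(-1 - 8) - 11)*5 = (3*36*(-9) - 11)*5 = (-972 - 11)*5 = -983*5 = -4915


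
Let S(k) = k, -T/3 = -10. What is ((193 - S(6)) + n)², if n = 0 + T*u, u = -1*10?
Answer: 12769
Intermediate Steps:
u = -10
T = 30 (T = -3*(-10) = 30)
n = -300 (n = 0 + 30*(-10) = 0 - 300 = -300)
((193 - S(6)) + n)² = ((193 - 1*6) - 300)² = ((193 - 6) - 300)² = (187 - 300)² = (-113)² = 12769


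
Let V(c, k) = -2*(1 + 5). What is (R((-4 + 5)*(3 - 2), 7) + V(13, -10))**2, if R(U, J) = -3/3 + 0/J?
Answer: 169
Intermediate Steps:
V(c, k) = -12 (V(c, k) = -2*6 = -12)
R(U, J) = -1 (R(U, J) = -3*1/3 + 0 = -1 + 0 = -1)
(R((-4 + 5)*(3 - 2), 7) + V(13, -10))**2 = (-1 - 12)**2 = (-13)**2 = 169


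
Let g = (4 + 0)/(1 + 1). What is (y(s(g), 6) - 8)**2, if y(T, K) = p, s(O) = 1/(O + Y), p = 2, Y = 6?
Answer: 36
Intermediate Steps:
g = 2 (g = 4/2 = 4*(1/2) = 2)
s(O) = 1/(6 + O) (s(O) = 1/(O + 6) = 1/(6 + O))
y(T, K) = 2
(y(s(g), 6) - 8)**2 = (2 - 8)**2 = (-6)**2 = 36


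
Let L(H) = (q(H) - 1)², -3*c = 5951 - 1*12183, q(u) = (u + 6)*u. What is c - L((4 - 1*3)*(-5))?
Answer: 6124/3 ≈ 2041.3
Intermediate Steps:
q(u) = u*(6 + u) (q(u) = (6 + u)*u = u*(6 + u))
c = 6232/3 (c = -(5951 - 1*12183)/3 = -(5951 - 12183)/3 = -⅓*(-6232) = 6232/3 ≈ 2077.3)
L(H) = (-1 + H*(6 + H))² (L(H) = (H*(6 + H) - 1)² = (-1 + H*(6 + H))²)
c - L((4 - 1*3)*(-5)) = 6232/3 - (-1 + ((4 - 1*3)*(-5))*(6 + (4 - 1*3)*(-5)))² = 6232/3 - (-1 + ((4 - 3)*(-5))*(6 + (4 - 3)*(-5)))² = 6232/3 - (-1 + (1*(-5))*(6 + 1*(-5)))² = 6232/3 - (-1 - 5*(6 - 5))² = 6232/3 - (-1 - 5*1)² = 6232/3 - (-1 - 5)² = 6232/3 - 1*(-6)² = 6232/3 - 1*36 = 6232/3 - 36 = 6124/3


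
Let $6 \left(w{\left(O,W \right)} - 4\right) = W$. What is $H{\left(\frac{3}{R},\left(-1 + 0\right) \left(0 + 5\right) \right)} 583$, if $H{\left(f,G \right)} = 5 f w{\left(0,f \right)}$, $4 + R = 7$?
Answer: $\frac{72875}{6} \approx 12146.0$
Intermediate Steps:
$R = 3$ ($R = -4 + 7 = 3$)
$w{\left(O,W \right)} = 4 + \frac{W}{6}$
$H{\left(f,G \right)} = 5 f \left(4 + \frac{f}{6}\right)$
$H{\left(\frac{3}{R},\left(-1 + 0\right) \left(0 + 5\right) \right)} 583 = \frac{5 \cdot \frac{3}{3} \left(24 + \frac{3}{3}\right)}{6} \cdot 583 = \frac{5 \cdot 3 \cdot \frac{1}{3} \left(24 + 3 \cdot \frac{1}{3}\right)}{6} \cdot 583 = \frac{5}{6} \cdot 1 \left(24 + 1\right) 583 = \frac{5}{6} \cdot 1 \cdot 25 \cdot 583 = \frac{125}{6} \cdot 583 = \frac{72875}{6}$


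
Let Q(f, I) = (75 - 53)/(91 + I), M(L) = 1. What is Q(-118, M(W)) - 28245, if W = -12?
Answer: -1299259/46 ≈ -28245.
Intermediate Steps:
Q(f, I) = 22/(91 + I)
Q(-118, M(W)) - 28245 = 22/(91 + 1) - 28245 = 22/92 - 28245 = 22*(1/92) - 28245 = 11/46 - 28245 = -1299259/46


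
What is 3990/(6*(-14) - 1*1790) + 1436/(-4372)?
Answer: -2516918/1024141 ≈ -2.4576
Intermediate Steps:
3990/(6*(-14) - 1*1790) + 1436/(-4372) = 3990/(-84 - 1790) + 1436*(-1/4372) = 3990/(-1874) - 359/1093 = 3990*(-1/1874) - 359/1093 = -1995/937 - 359/1093 = -2516918/1024141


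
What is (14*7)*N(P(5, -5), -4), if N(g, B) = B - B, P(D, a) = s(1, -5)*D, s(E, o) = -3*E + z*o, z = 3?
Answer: 0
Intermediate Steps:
s(E, o) = -3*E + 3*o
P(D, a) = -18*D (P(D, a) = (-3*1 + 3*(-5))*D = (-3 - 15)*D = -18*D)
N(g, B) = 0
(14*7)*N(P(5, -5), -4) = (14*7)*0 = 98*0 = 0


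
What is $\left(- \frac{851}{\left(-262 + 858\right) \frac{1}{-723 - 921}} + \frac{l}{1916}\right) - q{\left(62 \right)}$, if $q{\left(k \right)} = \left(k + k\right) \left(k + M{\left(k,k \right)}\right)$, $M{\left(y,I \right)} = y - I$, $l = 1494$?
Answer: $- \frac{762218155}{142742} \approx -5339.8$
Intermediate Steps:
$q{\left(k \right)} = 2 k^{2}$ ($q{\left(k \right)} = \left(k + k\right) \left(k + \left(k - k\right)\right) = 2 k \left(k + 0\right) = 2 k k = 2 k^{2}$)
$\left(- \frac{851}{\left(-262 + 858\right) \frac{1}{-723 - 921}} + \frac{l}{1916}\right) - q{\left(62 \right)} = \left(- \frac{851}{\left(-262 + 858\right) \frac{1}{-723 - 921}} + \frac{1494}{1916}\right) - 2 \cdot 62^{2} = \left(- \frac{851}{596 \frac{1}{-1644}} + 1494 \cdot \frac{1}{1916}\right) - 2 \cdot 3844 = \left(- \frac{851}{596 \left(- \frac{1}{1644}\right)} + \frac{747}{958}\right) - 7688 = \left(- \frac{851}{- \frac{149}{411}} + \frac{747}{958}\right) - 7688 = \left(\left(-851\right) \left(- \frac{411}{149}\right) + \frac{747}{958}\right) - 7688 = \left(\frac{349761}{149} + \frac{747}{958}\right) - 7688 = \frac{335182341}{142742} - 7688 = - \frac{762218155}{142742}$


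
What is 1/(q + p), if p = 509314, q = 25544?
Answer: 1/534858 ≈ 1.8697e-6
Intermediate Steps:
1/(q + p) = 1/(25544 + 509314) = 1/534858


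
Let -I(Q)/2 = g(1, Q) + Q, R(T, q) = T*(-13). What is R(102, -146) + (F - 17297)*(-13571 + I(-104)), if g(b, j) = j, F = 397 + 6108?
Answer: 141967434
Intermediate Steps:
F = 6505
R(T, q) = -13*T
I(Q) = -4*Q (I(Q) = -2*(Q + Q) = -4*Q)
R(102, -146) + (F - 17297)*(-13571 + I(-104)) = -13*102 + (6505 - 17297)*(-13571 - 4*(-104)) = -1326 - 10792*(-13571 + 416) = -1326 - 10792*(-13155) = -1326 + 141968760 = 141967434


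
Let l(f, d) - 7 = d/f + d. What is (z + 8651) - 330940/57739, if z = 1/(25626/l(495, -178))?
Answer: 575626442316403/66582882630 ≈ 8645.3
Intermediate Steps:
l(f, d) = 7 + d + d/f (l(f, d) = 7 + (d/f + d) = 7 + (d + d/f) = 7 + d + d/f)
z = -84823/12684870 (z = 1/(25626/(7 - 178 - 178/495)) = 1/(25626/(-84823/495)) = 1/(25626*(-495/84823)) = 1/(-12684870/84823) = -84823/12684870 ≈ -0.0066869)
(z + 8651) - 330940/57739 = (-84823/12684870 + 8651) - 330940/57739 = 109736725547/12684870 - 330940*1/57739 = 109736725547/12684870 - 330940/57739 = 575626442316403/66582882630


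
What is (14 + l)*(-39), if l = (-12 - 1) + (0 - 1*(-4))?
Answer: -195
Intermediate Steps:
l = -9 (l = -13 + (0 + 4) = -13 + 4 = -9)
(14 + l)*(-39) = (14 - 9)*(-39) = 5*(-39) = -195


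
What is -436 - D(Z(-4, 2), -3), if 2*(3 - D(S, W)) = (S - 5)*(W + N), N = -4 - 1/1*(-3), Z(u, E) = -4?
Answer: -421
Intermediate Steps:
N = -1 (N = -4 - 1*1*(-3) = -4 - 1*(-3) = -4 + 3 = -1)
D(S, W) = 3 - (-1 + W)*(-5 + S)/2 (D(S, W) = 3 - (S - 5)*(W - 1)/2 = 3 - (-5 + S)*(-1 + W)/2 = 3 - (-1 + W)*(-5 + S)/2)
-436 - D(Z(-4, 2), -3) = -436 - (½ + (½)*(-4) + (5/2)*(-3) - ½*(-4)*(-3)) = -436 - (½ - 2 - 15/2 - 6) = -436 - 1*(-15) = -436 + 15 = -421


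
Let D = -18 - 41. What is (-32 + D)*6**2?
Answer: -3276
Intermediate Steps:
D = -59
(-32 + D)*6**2 = (-32 - 59)*6**2 = -91*36 = -3276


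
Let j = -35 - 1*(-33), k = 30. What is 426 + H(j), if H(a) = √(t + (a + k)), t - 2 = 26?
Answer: 426 + 2*√14 ≈ 433.48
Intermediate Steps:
t = 28 (t = 2 + 26 = 28)
j = -2 (j = -35 + 33 = -2)
H(a) = √(58 + a) (H(a) = √(28 + (a + 30)) = √(28 + (30 + a)) = √(58 + a))
426 + H(j) = 426 + √(58 - 2) = 426 + √56 = 426 + 2*√14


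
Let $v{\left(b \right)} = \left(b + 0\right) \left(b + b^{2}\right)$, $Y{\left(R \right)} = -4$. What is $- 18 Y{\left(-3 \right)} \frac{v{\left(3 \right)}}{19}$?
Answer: $\frac{2592}{19} \approx 136.42$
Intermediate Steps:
$v{\left(b \right)} = b \left(b + b^{2}\right)$
$- 18 Y{\left(-3 \right)} \frac{v{\left(3 \right)}}{19} = \left(-18\right) \left(-4\right) \frac{3^{2} \left(1 + 3\right)}{19} = 72 \cdot 9 \cdot 4 \cdot \frac{1}{19} = 72 \cdot 36 \cdot \frac{1}{19} = 72 \cdot \frac{36}{19} = \frac{2592}{19}$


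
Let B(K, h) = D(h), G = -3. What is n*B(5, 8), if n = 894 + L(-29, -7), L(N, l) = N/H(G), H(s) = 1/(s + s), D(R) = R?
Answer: 8544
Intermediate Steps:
B(K, h) = h
H(s) = 1/(2*s)
L(N, l) = -6*N (L(N, l) = N/(((½)/(-3))) = N/(((½)*(-⅓))) = N/(-⅙) = N*(-6) = -6*N)
n = 1068 (n = 894 - 6*(-29) = 894 + 174 = 1068)
n*B(5, 8) = 1068*8 = 8544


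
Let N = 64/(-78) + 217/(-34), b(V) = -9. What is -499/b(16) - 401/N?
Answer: 9551483/85959 ≈ 111.12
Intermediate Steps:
N = -9551/1326 (N = 64*(-1/78) + 217*(-1/34) = -32/39 - 217/34 = -9551/1326 ≈ -7.2029)
-499/b(16) - 401/N = -499/(-9) - 401/(-9551/1326) = -499*(-1/9) - 401*(-1326/9551) = 499/9 + 531726/9551 = 9551483/85959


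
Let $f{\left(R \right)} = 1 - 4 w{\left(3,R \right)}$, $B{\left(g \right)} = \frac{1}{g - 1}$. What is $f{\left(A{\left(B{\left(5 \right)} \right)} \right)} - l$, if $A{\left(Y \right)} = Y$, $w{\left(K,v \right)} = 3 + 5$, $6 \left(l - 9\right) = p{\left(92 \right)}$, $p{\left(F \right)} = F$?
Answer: $- \frac{166}{3} \approx -55.333$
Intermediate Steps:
$l = \frac{73}{3}$ ($l = 9 + \frac{1}{6} \cdot 92 = 9 + \frac{46}{3} = \frac{73}{3} \approx 24.333$)
$B{\left(g \right)} = \frac{1}{-1 + g}$
$w{\left(K,v \right)} = 8$
$f{\left(R \right)} = -31$ ($f{\left(R \right)} = 1 - 32 = -31$)
$f{\left(A{\left(B{\left(5 \right)} \right)} \right)} - l = -31 - \frac{73}{3} = - \frac{166}{3}$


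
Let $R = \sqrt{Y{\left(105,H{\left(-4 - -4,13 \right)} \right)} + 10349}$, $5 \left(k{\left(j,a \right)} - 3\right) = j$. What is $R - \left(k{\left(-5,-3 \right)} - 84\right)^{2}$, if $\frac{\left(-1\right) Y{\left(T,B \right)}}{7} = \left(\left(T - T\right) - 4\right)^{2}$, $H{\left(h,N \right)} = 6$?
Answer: $-6724 + \sqrt{10237} \approx -6622.8$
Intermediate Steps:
$k{\left(j,a \right)} = 3 + \frac{j}{5}$
$Y{\left(T,B \right)} = -112$ ($Y{\left(T,B \right)} = - 7 \left(\left(T - T\right) - 4\right)^{2} = - 7 \left(0 - 4\right)^{2} = - 7 \left(-4\right)^{2} = \left(-7\right) 16 = -112$)
$R = \sqrt{10237}$ ($R = \sqrt{-112 + 10349} = \sqrt{10237} \approx 101.18$)
$R - \left(k{\left(-5,-3 \right)} - 84\right)^{2} = \sqrt{10237} - \left(\left(3 + \frac{1}{5} \left(-5\right)\right) - 84\right)^{2} = \sqrt{10237} - \left(\left(3 - 1\right) - 84\right)^{2} = \sqrt{10237} - \left(2 - 84\right)^{2} = \sqrt{10237} - \left(-82\right)^{2} = \sqrt{10237} - 6724 = -6724 + \sqrt{10237}$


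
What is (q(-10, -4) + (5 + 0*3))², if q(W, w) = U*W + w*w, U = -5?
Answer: 5041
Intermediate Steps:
q(W, w) = w² - 5*W (q(W, w) = -5*W + w*w = -5*W + w² = w² - 5*W)
(q(-10, -4) + (5 + 0*3))² = (((-4)² - 5*(-10)) + (5 + 0*3))² = ((16 + 50) + (5 + 0))² = (66 + 5)² = 71² = 5041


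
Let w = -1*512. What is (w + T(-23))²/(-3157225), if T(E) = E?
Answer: -11449/126289 ≈ -0.090657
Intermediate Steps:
w = -512
(w + T(-23))²/(-3157225) = (-512 - 23)²/(-3157225) = (-535)²*(-1/3157225) = 286225*(-1/3157225) = -11449/126289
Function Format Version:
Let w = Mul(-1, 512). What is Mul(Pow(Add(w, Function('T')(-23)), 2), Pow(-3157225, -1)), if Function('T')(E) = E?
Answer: Rational(-11449, 126289) ≈ -0.090657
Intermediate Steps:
w = -512
Mul(Pow(Add(w, Function('T')(-23)), 2), Pow(-3157225, -1)) = Mul(Pow(Add(-512, -23), 2), Pow(-3157225, -1)) = Mul(Pow(-535, 2), Rational(-1, 3157225)) = Mul(286225, Rational(-1, 3157225)) = Rational(-11449, 126289)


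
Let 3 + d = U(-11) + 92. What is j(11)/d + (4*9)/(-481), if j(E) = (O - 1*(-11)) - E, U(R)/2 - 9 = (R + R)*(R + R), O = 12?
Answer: -32928/517075 ≈ -0.063681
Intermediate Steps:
U(R) = 18 + 8*R² (U(R) = 18 + 2*((R + R)*(R + R)) = 18 + 2*((2*R)*(2*R)) = 18 + 2*(4*R²) = 18 + 8*R²)
d = 1075 (d = -3 + ((18 + 8*(-11)²) + 92) = -3 + ((18 + 8*121) + 92) = -3 + ((18 + 968) + 92) = -3 + (986 + 92) = -3 + 1078 = 1075)
j(E) = 23 - E (j(E) = (12 - 1*(-11)) - E = (12 + 11) - E = 23 - E)
j(11)/d + (4*9)/(-481) = (23 - 1*11)/1075 + (4*9)/(-481) = (23 - 11)*(1/1075) + 36*(-1/481) = 12*(1/1075) - 36/481 = 12/1075 - 36/481 = -32928/517075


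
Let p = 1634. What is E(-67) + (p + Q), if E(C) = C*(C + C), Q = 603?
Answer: 11215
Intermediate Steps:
E(C) = 2*C**2 (E(C) = C*(2*C) = 2*C**2)
E(-67) + (p + Q) = 2*(-67)**2 + (1634 + 603) = 2*4489 + 2237 = 8978 + 2237 = 11215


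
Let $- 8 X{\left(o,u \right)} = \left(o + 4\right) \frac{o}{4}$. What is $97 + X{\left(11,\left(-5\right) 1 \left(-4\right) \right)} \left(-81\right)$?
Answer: $\frac{16469}{32} \approx 514.66$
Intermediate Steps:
$X{\left(o,u \right)} = - \frac{o \left(4 + o\right)}{32}$ ($X{\left(o,u \right)} = - \frac{\left(o + 4\right) \frac{o}{4}}{8} = - \frac{\left(4 + o\right) o \frac{1}{4}}{8} = - \frac{\left(4 + o\right) \frac{o}{4}}{8} = - \frac{\frac{1}{4} o \left(4 + o\right)}{8} = - \frac{o \left(4 + o\right)}{32}$)
$97 + X{\left(11,\left(-5\right) 1 \left(-4\right) \right)} \left(-81\right) = 97 + \left(- \frac{1}{32}\right) 11 \left(4 + 11\right) \left(-81\right) = 97 + \left(- \frac{1}{32}\right) 11 \cdot 15 \left(-81\right) = 97 - - \frac{13365}{32} = 97 + \frac{13365}{32} = \frac{16469}{32}$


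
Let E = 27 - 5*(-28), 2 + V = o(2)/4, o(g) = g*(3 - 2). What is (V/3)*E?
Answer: -167/2 ≈ -83.500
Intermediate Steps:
o(g) = g (o(g) = g*1 = g)
V = -3/2 (V = -2 + 2/4 = -2 + 2*(¼) = -2 + ½ = -3/2 ≈ -1.5000)
E = 167 (E = 27 + 140 = 167)
(V/3)*E = -3/2/3*167 = -3/2*⅓*167 = -½*167 = -167/2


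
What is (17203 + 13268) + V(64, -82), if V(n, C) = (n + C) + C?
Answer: 30371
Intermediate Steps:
V(n, C) = n + 2*C (V(n, C) = (C + n) + C = n + 2*C)
(17203 + 13268) + V(64, -82) = (17203 + 13268) + (64 + 2*(-82)) = 30471 + (64 - 164) = 30471 - 100 = 30371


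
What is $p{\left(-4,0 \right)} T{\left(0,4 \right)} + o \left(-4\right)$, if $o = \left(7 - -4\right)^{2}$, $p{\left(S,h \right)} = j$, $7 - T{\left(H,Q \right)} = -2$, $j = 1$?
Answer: $-475$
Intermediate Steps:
$T{\left(H,Q \right)} = 9$ ($T{\left(H,Q \right)} = 7 - -2 = 7 + 2 = 9$)
$p{\left(S,h \right)} = 1$
$o = 121$ ($o = \left(7 + 4\right)^{2} = 11^{2} = 121$)
$p{\left(-4,0 \right)} T{\left(0,4 \right)} + o \left(-4\right) = 1 \cdot 9 + 121 \left(-4\right) = 9 - 484 = -475$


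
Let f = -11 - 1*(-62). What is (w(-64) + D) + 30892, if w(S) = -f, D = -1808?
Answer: 29033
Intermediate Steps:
f = 51 (f = -11 + 62 = 51)
w(S) = -51 (w(S) = -1*51 = -51)
(w(-64) + D) + 30892 = (-51 - 1808) + 30892 = -1859 + 30892 = 29033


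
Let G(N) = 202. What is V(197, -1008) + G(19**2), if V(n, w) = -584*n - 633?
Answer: -115479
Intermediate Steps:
V(n, w) = -633 - 584*n
V(197, -1008) + G(19**2) = (-633 - 584*197) + 202 = (-633 - 115048) + 202 = -115681 + 202 = -115479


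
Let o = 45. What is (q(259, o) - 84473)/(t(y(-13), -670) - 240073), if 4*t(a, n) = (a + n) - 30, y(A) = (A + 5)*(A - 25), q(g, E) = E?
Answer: 21107/60043 ≈ 0.35153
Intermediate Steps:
y(A) = (-25 + A)*(5 + A) (y(A) = (5 + A)*(-25 + A) = (-25 + A)*(5 + A))
t(a, n) = -15/2 + a/4 + n/4 (t(a, n) = ((a + n) - 30)/4 = (-30 + a + n)/4 = -15/2 + a/4 + n/4)
(q(259, o) - 84473)/(t(y(-13), -670) - 240073) = (45 - 84473)/((-15/2 + (-125 + (-13)² - 20*(-13))/4 + (¼)*(-670)) - 240073) = -84428/((-15/2 + (-125 + 169 + 260)/4 - 335/2) - 240073) = -84428/((-15/2 + (¼)*304 - 335/2) - 240073) = -84428/((-15/2 + 76 - 335/2) - 240073) = -84428/(-99 - 240073) = -84428/(-240172) = -84428*(-1/240172) = 21107/60043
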